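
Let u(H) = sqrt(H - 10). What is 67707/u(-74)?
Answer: -22569*I*sqrt(21)/14 ≈ -7387.4*I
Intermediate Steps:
u(H) = sqrt(-10 + H)
67707/u(-74) = 67707/(sqrt(-10 - 74)) = 67707/(sqrt(-84)) = 67707/((2*I*sqrt(21))) = 67707*(-I*sqrt(21)/42) = -22569*I*sqrt(21)/14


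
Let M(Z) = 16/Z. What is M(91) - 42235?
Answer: -3843369/91 ≈ -42235.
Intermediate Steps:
M(91) - 42235 = 16/91 - 42235 = -3843369/91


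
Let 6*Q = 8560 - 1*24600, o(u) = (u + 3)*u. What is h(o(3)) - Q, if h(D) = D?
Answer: 8074/3 ≈ 2691.3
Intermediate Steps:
o(u) = u*(3 + u) (o(u) = (3 + u)*u = u*(3 + u))
Q = -8020/3 (Q = (8560 - 1*24600)/6 = (8560 - 24600)/6 = (1/6)*(-16040) = -8020/3 ≈ -2673.3)
h(o(3)) - Q = 3*(3 + 3) - 1*(-8020/3) = 3*6 + 8020/3 = 18 + 8020/3 = 8074/3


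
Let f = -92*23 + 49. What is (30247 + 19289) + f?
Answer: 47469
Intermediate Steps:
f = -2067 (f = -2116 + 49 = -2067)
(30247 + 19289) + f = (30247 + 19289) - 2067 = 49536 - 2067 = 47469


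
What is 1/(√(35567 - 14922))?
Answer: √20645/20645 ≈ 0.0069597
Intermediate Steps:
1/(√(35567 - 14922)) = 1/(√20645) = √20645/20645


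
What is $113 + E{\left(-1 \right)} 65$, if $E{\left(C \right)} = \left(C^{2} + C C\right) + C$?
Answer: $178$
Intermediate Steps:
$E{\left(C \right)} = C + 2 C^{2}$ ($E{\left(C \right)} = \left(C^{2} + C^{2}\right) + C = 2 C^{2} + C = C + 2 C^{2}$)
$113 + E{\left(-1 \right)} 65 = 113 + - (1 + 2 \left(-1\right)) 65 = 113 + - (1 - 2) 65 = 113 + \left(-1\right) \left(-1\right) 65 = 113 + 1 \cdot 65 = 113 + 65 = 178$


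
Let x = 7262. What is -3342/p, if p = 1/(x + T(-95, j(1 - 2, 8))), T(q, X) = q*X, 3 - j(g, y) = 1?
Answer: -23634624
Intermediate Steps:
j(g, y) = 2 (j(g, y) = 3 - 1*1 = 3 - 1 = 2)
T(q, X) = X*q
p = 1/7072 (p = 1/(7262 + 2*(-95)) = 1/(7262 - 190) = 1/7072 ≈ 0.00014140)
-3342/p = -3342/1/7072 = -3342*7072 = -1*23634624 = -23634624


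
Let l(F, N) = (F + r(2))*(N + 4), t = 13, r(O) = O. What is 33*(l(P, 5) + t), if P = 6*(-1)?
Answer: -759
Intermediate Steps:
P = -6
l(F, N) = (2 + F)*(4 + N) (l(F, N) = (F + 2)*(N + 4) = (2 + F)*(4 + N))
33*(l(P, 5) + t) = 33*((8 + 2*5 + 4*(-6) - 6*5) + 13) = 33*((8 + 10 - 24 - 30) + 13) = 33*(-36 + 13) = 33*(-23) = -759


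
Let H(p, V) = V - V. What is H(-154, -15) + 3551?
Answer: 3551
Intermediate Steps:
H(p, V) = 0
H(-154, -15) + 3551 = 0 + 3551 = 3551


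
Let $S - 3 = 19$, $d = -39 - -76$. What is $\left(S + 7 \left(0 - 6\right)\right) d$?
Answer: $-740$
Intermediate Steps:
$d = 37$ ($d = -39 + 76 = 37$)
$S = 22$ ($S = 3 + 19 = 22$)
$\left(S + 7 \left(0 - 6\right)\right) d = \left(22 + 7 \left(0 - 6\right)\right) 37 = \left(22 + 7 \left(-6\right)\right) 37 = \left(22 - 42\right) 37 = \left(-20\right) 37 = -740$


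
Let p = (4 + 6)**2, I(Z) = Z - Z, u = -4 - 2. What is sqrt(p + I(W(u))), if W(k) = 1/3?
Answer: 10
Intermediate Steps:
u = -6
W(k) = 1/3
I(Z) = 0
p = 100 (p = 10**2 = 100)
sqrt(p + I(W(u))) = sqrt(100 + 0) = sqrt(100) = 10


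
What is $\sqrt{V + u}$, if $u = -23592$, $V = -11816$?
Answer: $4 i \sqrt{2213} \approx 188.17 i$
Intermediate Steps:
$\sqrt{V + u} = \sqrt{-11816 - 23592} = \sqrt{-35408} = 4 i \sqrt{2213}$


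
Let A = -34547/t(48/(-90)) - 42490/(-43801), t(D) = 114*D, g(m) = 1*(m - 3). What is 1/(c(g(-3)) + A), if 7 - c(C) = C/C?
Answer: 13315504/7658775719 ≈ 0.0017386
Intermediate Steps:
g(m) = -3 + m (g(m) = 1*(-3 + m) = -3 + m)
c(C) = 6 (c(C) = 7 - C/C = 7 - 1*1 = 7 - 1 = 6)
A = 7578882695/13315504 (A = -34547/(114*(48/(-90))) - 42490/(-43801) = -34547/(114*(48*(-1/90))) - 42490*(-1/43801) = -34547/(114*(-8/15)) + 42490/43801 = -34547/(-304/5) + 42490/43801 = -34547*(-5/304) + 42490/43801 = 172735/304 + 42490/43801 = 7578882695/13315504 ≈ 569.18)
1/(c(g(-3)) + A) = 1/(6 + 7578882695/13315504) = 1/(7658775719/13315504) = 13315504/7658775719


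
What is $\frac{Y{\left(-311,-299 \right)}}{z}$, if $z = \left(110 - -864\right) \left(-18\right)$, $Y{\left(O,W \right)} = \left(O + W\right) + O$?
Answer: $\frac{307}{5844} \approx 0.052532$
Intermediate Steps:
$Y{\left(O,W \right)} = W + 2 O$
$z = -17532$ ($z = \left(110 + 864\right) \left(-18\right) = 974 \left(-18\right) = -17532$)
$\frac{Y{\left(-311,-299 \right)}}{z} = \frac{-299 + 2 \left(-311\right)}{-17532} = \left(-299 - 622\right) \left(- \frac{1}{17532}\right) = \left(-921\right) \left(- \frac{1}{17532}\right) = \frac{307}{5844}$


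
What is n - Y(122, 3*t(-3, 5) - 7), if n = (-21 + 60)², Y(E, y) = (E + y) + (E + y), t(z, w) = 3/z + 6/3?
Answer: 1285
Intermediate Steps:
t(z, w) = 2 + 3/z (t(z, w) = 3/z + 6*(⅓) = 3/z + 2 = 2 + 3/z)
Y(E, y) = 2*E + 2*y
n = 1521 (n = 39² = 1521)
n - Y(122, 3*t(-3, 5) - 7) = 1521 - (2*122 + 2*(3*(2 + 3/(-3)) - 7)) = 1521 - (244 + 2*(3*(2 + 3*(-⅓)) - 7)) = 1521 - (244 + 2*(3*(2 - 1) - 7)) = 1521 - (244 + 2*(3*1 - 7)) = 1521 - (244 + 2*(3 - 7)) = 1521 - (244 + 2*(-4)) = 1521 - (244 - 8) = 1521 - 1*236 = 1521 - 236 = 1285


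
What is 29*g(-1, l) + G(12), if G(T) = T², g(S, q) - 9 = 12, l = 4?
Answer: 753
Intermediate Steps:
g(S, q) = 21 (g(S, q) = 9 + 12 = 21)
29*g(-1, l) + G(12) = 29*21 + 12² = 609 + 144 = 753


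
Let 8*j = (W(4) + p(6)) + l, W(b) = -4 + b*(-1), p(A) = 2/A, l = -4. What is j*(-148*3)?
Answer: 1295/2 ≈ 647.50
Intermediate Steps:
W(b) = -4 - b
j = -35/24 (j = (((-4 - 1*4) + 2/6) - 4)/8 = (((-4 - 4) + 2*(⅙)) - 4)/8 = ((-8 + ⅓) - 4)/8 = (-23/3 - 4)/8 = (⅛)*(-35/3) = -35/24 ≈ -1.4583)
j*(-148*3) = -(-1295)*3/6 = -35/24*(-444) = 1295/2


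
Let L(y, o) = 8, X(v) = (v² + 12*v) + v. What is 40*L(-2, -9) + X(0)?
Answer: 320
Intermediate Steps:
X(v) = v² + 13*v
40*L(-2, -9) + X(0) = 40*8 + 0*(13 + 0) = 320 + 0*13 = 320 + 0 = 320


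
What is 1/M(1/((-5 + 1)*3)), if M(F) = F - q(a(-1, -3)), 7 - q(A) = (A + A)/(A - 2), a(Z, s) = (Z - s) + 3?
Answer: -4/15 ≈ -0.26667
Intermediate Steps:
a(Z, s) = 3 + Z - s
q(A) = 7 - 2*A/(-2 + A) (q(A) = 7 - (A + A)/(A - 2) = 7 - 2*A/(-2 + A))
M(F) = -11/3 + F (M(F) = F - (-14 + 5*(3 - 1 - 1*(-3)))/(-2 + (3 - 1 - 1*(-3))) = F - (-14 + 5*(3 - 1 + 3))/(-2 + (3 - 1 + 3)) = F - (-14 + 5*5)/(-2 + 5) = F - (-14 + 25)/3 = F - 11/3 = -11/3 + F)
1/M(1/((-5 + 1)*3)) = 1/(-11/3 + 1/((-5 + 1)*3)) = 1/(-11/3 + 1/(-4*3)) = 1/(-11/3 + 1/(-12)) = 1/(-11/3 - 1/12) = 1/(-15/4) = -4/15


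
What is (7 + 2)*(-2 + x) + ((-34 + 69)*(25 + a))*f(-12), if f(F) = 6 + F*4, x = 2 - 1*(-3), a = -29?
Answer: 5907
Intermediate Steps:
x = 5 (x = 2 + 3 = 5)
f(F) = 6 + 4*F
(7 + 2)*(-2 + x) + ((-34 + 69)*(25 + a))*f(-12) = (7 + 2)*(-2 + 5) + ((-34 + 69)*(25 - 29))*(6 + 4*(-12)) = 9*3 + (35*(-4))*(6 - 48) = 27 - 140*(-42) = 27 + 5880 = 5907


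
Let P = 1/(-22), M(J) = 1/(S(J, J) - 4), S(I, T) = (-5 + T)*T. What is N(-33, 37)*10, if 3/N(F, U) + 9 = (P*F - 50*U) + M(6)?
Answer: -10/619 ≈ -0.016155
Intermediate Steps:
S(I, T) = T*(-5 + T)
M(J) = 1/(-4 + J*(-5 + J)) (M(J) = 1/(J*(-5 + J) - 4) = 1/(-4 + J*(-5 + J)))
P = -1/22 ≈ -0.045455
N(F, U) = 3/(-17/2 - 50*U - F/22) (N(F, U) = 3/(-9 + ((-F/22 - 50*U) + 1/(-4 + 6*(-5 + 6)))) = 3/(-9 + ((-50*U - F/22) + 1/(-4 + 6*1))) = 3/(-9 + ((-50*U - F/22) + 1/(-4 + 6))) = 3/(-9 + ((-50*U - F/22) + 1/2)) = 3/(-9 + ((-50*U - F/22) + ½)) = 3/(-9 + (½ - 50*U - F/22)) = 3/(-17/2 - 50*U - F/22))
N(-33, 37)*10 = -66/(187 - 33 + 1100*37)*10 = -66/(187 - 33 + 40700)*10 = -66/40854*10 = -66*1/40854*10 = -1/619*10 = -10/619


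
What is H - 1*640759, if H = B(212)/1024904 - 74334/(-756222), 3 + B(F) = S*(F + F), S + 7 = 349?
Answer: -82770541764704191/129175825448 ≈ -6.4076e+5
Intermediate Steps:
S = 342 (S = -7 + 349 = 342)
B(F) = -3 + 684*F (B(F) = -3 + 342*(F + F) = -3 + 342*(2*F) = -3 + 684*F)
H = 30973530841/129175825448 (H = (-3 + 684*212)/1024904 - 74334/(-756222) = (-3 + 145008)*(1/1024904) - 74334*(-1/756222) = 145005*(1/1024904) + 12389/126037 = 145005/1024904 + 12389/126037 = 30973530841/129175825448 ≈ 0.23978)
H - 1*640759 = 30973530841/129175825448 - 1*640759 = 30973530841/129175825448 - 640759 = -82770541764704191/129175825448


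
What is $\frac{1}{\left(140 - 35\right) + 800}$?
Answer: $\frac{1}{905} \approx 0.001105$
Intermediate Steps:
$\frac{1}{\left(140 - 35\right) + 800} = \frac{1}{105 + 800} = \frac{1}{905}$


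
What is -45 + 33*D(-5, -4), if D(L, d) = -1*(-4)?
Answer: 87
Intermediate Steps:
D(L, d) = 4
-45 + 33*D(-5, -4) = -45 + 33*4 = -45 + 132 = 87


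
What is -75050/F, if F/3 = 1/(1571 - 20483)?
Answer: 473115200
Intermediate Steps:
F = -1/6304 (F = 3/(1571 - 20483) = 3/(-18912) = 3*(-1/18912) = -1/6304 ≈ -0.00015863)
-75050/F = -75050/(-1/6304) = -75050*(-6304) = 473115200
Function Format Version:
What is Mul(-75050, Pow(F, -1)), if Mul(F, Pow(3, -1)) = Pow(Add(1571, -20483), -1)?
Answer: 473115200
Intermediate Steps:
F = Rational(-1, 6304) (F = Mul(3, Pow(Add(1571, -20483), -1)) = Mul(3, Pow(-18912, -1)) = Mul(3, Rational(-1, 18912)) = Rational(-1, 6304) ≈ -0.00015863)
Mul(-75050, Pow(F, -1)) = Mul(-75050, Pow(Rational(-1, 6304), -1)) = Mul(-75050, -6304) = 473115200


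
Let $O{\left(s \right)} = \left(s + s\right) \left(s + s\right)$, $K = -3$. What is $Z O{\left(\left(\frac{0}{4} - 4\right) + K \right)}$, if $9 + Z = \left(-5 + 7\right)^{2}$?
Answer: $-980$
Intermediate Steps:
$O{\left(s \right)} = 4 s^{2}$ ($O{\left(s \right)} = 2 s 2 s = 4 s^{2}$)
$Z = -5$ ($Z = -9 + \left(-5 + 7\right)^{2} = -9 + 2^{2} = -9 + 4 = -5$)
$Z O{\left(\left(\frac{0}{4} - 4\right) + K \right)} = - 5 \cdot 4 \left(\left(\frac{0}{4} - 4\right) - 3\right)^{2} = - 5 \cdot 4 \left(\left(0 \cdot \frac{1}{4} - 4\right) - 3\right)^{2} = - 5 \cdot 4 \left(\left(0 - 4\right) - 3\right)^{2} = - 5 \cdot 4 \left(-4 - 3\right)^{2} = - 5 \cdot 4 \left(-7\right)^{2} = - 5 \cdot 4 \cdot 49 = \left(-5\right) 196 = -980$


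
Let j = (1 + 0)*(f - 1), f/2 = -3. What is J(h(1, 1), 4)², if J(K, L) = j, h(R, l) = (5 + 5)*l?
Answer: 49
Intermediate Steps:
f = -6 (f = 2*(-3) = -6)
h(R, l) = 10*l
j = -7 (j = (1 + 0)*(-6 - 1) = 1*(-7) = -7)
J(K, L) = -7
J(h(1, 1), 4)² = (-7)² = 49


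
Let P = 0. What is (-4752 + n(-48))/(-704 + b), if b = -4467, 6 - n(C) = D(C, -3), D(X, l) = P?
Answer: 4746/5171 ≈ 0.91781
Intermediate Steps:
D(X, l) = 0
n(C) = 6 (n(C) = 6 - 1*0 = 6 + 0 = 6)
(-4752 + n(-48))/(-704 + b) = (-4752 + 6)/(-704 - 4467) = -4746/(-5171) = -4746*(-1/5171) = 4746/5171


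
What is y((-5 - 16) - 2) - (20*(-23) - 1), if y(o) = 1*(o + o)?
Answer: 415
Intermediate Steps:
y(o) = 2*o (y(o) = 1*(2*o) = 2*o)
y((-5 - 16) - 2) - (20*(-23) - 1) = 2*((-5 - 16) - 2) - (20*(-23) - 1) = 2*(-21 - 2) - (-460 - 1) = 2*(-23) - 1*(-461) = -46 + 461 = 415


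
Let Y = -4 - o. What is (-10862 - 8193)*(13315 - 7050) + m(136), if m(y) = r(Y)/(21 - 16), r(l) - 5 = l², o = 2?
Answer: -596897834/5 ≈ -1.1938e+8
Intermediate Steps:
Y = -6 (Y = -4 - 1*2 = -4 - 2 = -6)
r(l) = 5 + l²
m(y) = 41/5 (m(y) = (5 + (-6)²)/(21 - 16) = (5 + 36)/5 = 41*(⅕) = 41/5)
(-10862 - 8193)*(13315 - 7050) + m(136) = (-10862 - 8193)*(13315 - 7050) + 41/5 = -19055*6265 + 41/5 = -119379575 + 41/5 = -596897834/5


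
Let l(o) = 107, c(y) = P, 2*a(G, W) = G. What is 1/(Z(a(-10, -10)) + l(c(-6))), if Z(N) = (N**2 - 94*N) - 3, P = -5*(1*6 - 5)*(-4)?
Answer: 1/599 ≈ 0.0016694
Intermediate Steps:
a(G, W) = G/2
P = 20 (P = -5*(6 - 5)*(-4) = -5*1*(-4) = -5*(-4) = 20)
c(y) = 20
Z(N) = -3 + N**2 - 94*N
1/(Z(a(-10, -10)) + l(c(-6))) = 1/((-3 + ((1/2)*(-10))**2 - 47*(-10)) + 107) = 1/((-3 + (-5)**2 - 94*(-5)) + 107) = 1/((-3 + 25 + 470) + 107) = 1/(492 + 107) = 1/599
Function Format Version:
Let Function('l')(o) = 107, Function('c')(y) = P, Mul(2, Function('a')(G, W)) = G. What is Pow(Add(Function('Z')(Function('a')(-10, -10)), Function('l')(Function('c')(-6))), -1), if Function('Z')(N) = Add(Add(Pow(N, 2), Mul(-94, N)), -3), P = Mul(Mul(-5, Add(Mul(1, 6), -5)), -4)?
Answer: Rational(1, 599) ≈ 0.0016694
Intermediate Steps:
Function('a')(G, W) = Mul(Rational(1, 2), G)
P = 20 (P = Mul(Mul(-5, Add(6, -5)), -4) = Mul(Mul(-5, 1), -4) = Mul(-5, -4) = 20)
Function('c')(y) = 20
Function('Z')(N) = Add(-3, Pow(N, 2), Mul(-94, N))
Pow(Add(Function('Z')(Function('a')(-10, -10)), Function('l')(Function('c')(-6))), -1) = Pow(Add(Add(-3, Pow(Mul(Rational(1, 2), -10), 2), Mul(-94, Mul(Rational(1, 2), -10))), 107), -1) = Pow(Add(Add(-3, Pow(-5, 2), Mul(-94, -5)), 107), -1) = Pow(Add(Add(-3, 25, 470), 107), -1) = Pow(Add(492, 107), -1) = Pow(599, -1) = Rational(1, 599)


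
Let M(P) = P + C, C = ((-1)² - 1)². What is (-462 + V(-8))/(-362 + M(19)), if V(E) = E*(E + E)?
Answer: 334/343 ≈ 0.97376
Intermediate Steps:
C = 0 (C = (1 - 1)² = 0² = 0)
V(E) = 2*E² (V(E) = E*(2*E) = 2*E²)
M(P) = P (M(P) = P + 0 = P)
(-462 + V(-8))/(-362 + M(19)) = (-462 + 2*(-8)²)/(-362 + 19) = (-462 + 2*64)/(-343) = (-462 + 128)*(-1/343) = -334*(-1/343) = 334/343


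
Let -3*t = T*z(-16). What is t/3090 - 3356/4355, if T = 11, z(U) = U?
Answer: -3034364/4037085 ≈ -0.75162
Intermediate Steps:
t = 176/3 (t = -11*(-16)/3 = -⅓*(-176) = 176/3 ≈ 58.667)
t/3090 - 3356/4355 = (176/3)/3090 - 3356/4355 = (176/3)*(1/3090) - 3356*1/4355 = 88/4635 - 3356/4355 = -3034364/4037085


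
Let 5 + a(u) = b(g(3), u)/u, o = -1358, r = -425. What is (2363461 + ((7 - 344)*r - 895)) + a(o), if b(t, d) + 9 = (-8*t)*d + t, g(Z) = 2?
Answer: 486119381/194 ≈ 2.5058e+6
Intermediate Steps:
b(t, d) = -9 + t - 8*d*t (b(t, d) = -9 + ((-8*t)*d + t) = -9 + (-8*d*t + t) = -9 + (t - 8*d*t) = -9 + t - 8*d*t)
a(u) = -5 + (-7 - 16*u)/u (a(u) = -5 + (-9 + 2 - 8*u*2)/u = -5 + (-9 + 2 - 16*u)/u = -5 + (-7 - 16*u)/u)
(2363461 + ((7 - 344)*r - 895)) + a(o) = (2363461 + ((7 - 344)*(-425) - 895)) + (-21 - 7/(-1358)) = (2363461 + (-337*(-425) - 895)) + (-21 - 7*(-1/1358)) = (2363461 + (143225 - 895)) + (-21 + 1/194) = (2363461 + 142330) - 4073/194 = 2505791 - 4073/194 = 486119381/194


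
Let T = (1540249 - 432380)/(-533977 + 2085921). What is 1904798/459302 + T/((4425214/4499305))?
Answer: 76094092648359779/15615550206508816 ≈ 4.8730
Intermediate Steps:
T = 1107869/1551944 ≈ 0.71386
1904798/459302 + T/((4425214/4499305)) = 1904798/459302 + 1107869/(1551944*((4425214/4499305))) = 1904798*(1/459302) + 1107869/(1551944*((4425214*(1/4499305)))) = 952399/229651 + 1107869/(1551944*(4425214/4499305)) = 952399/229651 + (1107869/1551944)*(4499305/4425214) = 952399/229651 + 49352876545/67996874416 = 76094092648359779/15615550206508816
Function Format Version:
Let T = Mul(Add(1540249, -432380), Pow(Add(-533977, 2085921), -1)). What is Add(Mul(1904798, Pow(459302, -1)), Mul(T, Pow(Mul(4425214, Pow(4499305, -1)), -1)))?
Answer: Rational(76094092648359779, 15615550206508816) ≈ 4.8730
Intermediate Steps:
T = Rational(1107869, 1551944) (T = Mul(1107869, Pow(1551944, -1)) = Mul(1107869, Rational(1, 1551944)) = Rational(1107869, 1551944) ≈ 0.71386)
Add(Mul(1904798, Pow(459302, -1)), Mul(T, Pow(Mul(4425214, Pow(4499305, -1)), -1))) = Add(Mul(1904798, Pow(459302, -1)), Mul(Rational(1107869, 1551944), Pow(Mul(4425214, Pow(4499305, -1)), -1))) = Add(Mul(1904798, Rational(1, 459302)), Mul(Rational(1107869, 1551944), Pow(Mul(4425214, Rational(1, 4499305)), -1))) = Add(Rational(952399, 229651), Mul(Rational(1107869, 1551944), Pow(Rational(4425214, 4499305), -1))) = Add(Rational(952399, 229651), Mul(Rational(1107869, 1551944), Rational(4499305, 4425214))) = Add(Rational(952399, 229651), Rational(49352876545, 67996874416)) = Rational(76094092648359779, 15615550206508816)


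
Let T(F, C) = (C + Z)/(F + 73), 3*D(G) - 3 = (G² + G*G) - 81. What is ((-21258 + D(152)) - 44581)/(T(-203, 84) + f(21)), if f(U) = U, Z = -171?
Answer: -19680310/8451 ≈ -2328.8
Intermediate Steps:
D(G) = -26 + 2*G²/3 (D(G) = 1 + ((G² + G*G) - 81)/3 = 1 + ((G² + G²) - 81)/3 = 1 + (2*G² - 81)/3 = 1 + (-81 + 2*G²)/3 = 1 + (-27 + 2*G²/3) = -26 + 2*G²/3)
T(F, C) = (-171 + C)/(73 + F) (T(F, C) = (C - 171)/(F + 73) = (-171 + C)/(73 + F))
((-21258 + D(152)) - 44581)/(T(-203, 84) + f(21)) = ((-21258 + (-26 + (⅔)*152²)) - 44581)/((-171 + 84)/(73 - 203) + 21) = ((-21258 + (-26 + (⅔)*23104)) - 44581)/(-87/(-130) + 21) = ((-21258 + (-26 + 46208/3)) - 44581)/(-1/130*(-87) + 21) = ((-21258 + 46130/3) - 44581)/(87/130 + 21) = (-17644/3 - 44581)/(2817/130) = -151387/3*130/2817 = -19680310/8451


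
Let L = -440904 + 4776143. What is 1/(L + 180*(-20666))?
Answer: 1/615359 ≈ 1.6251e-6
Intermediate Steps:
L = 4335239
1/(L + 180*(-20666)) = 1/(4335239 + 180*(-20666)) = 1/(4335239 - 3719880) = 1/615359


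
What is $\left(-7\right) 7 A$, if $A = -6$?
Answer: $294$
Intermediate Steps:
$\left(-7\right) 7 A = \left(-7\right) 7 \left(-6\right) = \left(-49\right) \left(-6\right) = 294$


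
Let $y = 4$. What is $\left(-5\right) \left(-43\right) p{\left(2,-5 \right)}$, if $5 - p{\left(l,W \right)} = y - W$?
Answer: $-860$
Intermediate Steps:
$p{\left(l,W \right)} = 1 + W$ ($p{\left(l,W \right)} = 5 - \left(4 - W\right) = 5 + \left(-4 + W\right) = 1 + W$)
$\left(-5\right) \left(-43\right) p{\left(2,-5 \right)} = \left(-5\right) \left(-43\right) \left(1 - 5\right) = 215 \left(-4\right) = -860$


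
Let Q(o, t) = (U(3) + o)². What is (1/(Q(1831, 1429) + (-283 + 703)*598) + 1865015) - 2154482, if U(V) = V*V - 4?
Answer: -1048465684151/3622056 ≈ -2.8947e+5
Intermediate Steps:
U(V) = -4 + V² (U(V) = V² - 4 = -4 + V²)
Q(o, t) = (5 + o)² (Q(o, t) = ((-4 + 3²) + o)² = ((-4 + 9) + o)² = (5 + o)²)
(1/(Q(1831, 1429) + (-283 + 703)*598) + 1865015) - 2154482 = (1/((5 + 1831)² + (-283 + 703)*598) + 1865015) - 2154482 = (1/(1836² + 420*598) + 1865015) - 2154482 = (1/(3370896 + 251160) + 1865015) - 2154482 = (1/3622056 + 1865015) - 2154482 = 6755188770841/3622056 - 2154482 = -1048465684151/3622056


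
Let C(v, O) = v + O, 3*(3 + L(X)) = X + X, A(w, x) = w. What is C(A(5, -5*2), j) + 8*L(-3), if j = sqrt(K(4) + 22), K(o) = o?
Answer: -35 + sqrt(26) ≈ -29.901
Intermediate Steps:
j = sqrt(26) (j = sqrt(4 + 22) = sqrt(26) ≈ 5.0990)
L(X) = -3 + 2*X/3 (L(X) = -3 + (X + X)/3 = -3 + (2*X)/3 = -3 + 2*X/3)
C(v, O) = O + v
C(A(5, -5*2), j) + 8*L(-3) = (sqrt(26) + 5) + 8*(-3 + (2/3)*(-3)) = (5 + sqrt(26)) + 8*(-3 - 2) = (5 + sqrt(26)) + 8*(-5) = (5 + sqrt(26)) - 40 = -35 + sqrt(26)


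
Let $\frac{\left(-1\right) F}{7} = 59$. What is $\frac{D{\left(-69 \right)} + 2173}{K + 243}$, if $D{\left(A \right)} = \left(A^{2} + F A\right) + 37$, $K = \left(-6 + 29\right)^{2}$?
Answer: $\frac{8867}{193} \approx 45.943$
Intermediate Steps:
$F = -413$ ($F = \left(-7\right) 59 = -413$)
$K = 529$ ($K = 23^{2} = 529$)
$D{\left(A \right)} = 37 + A^{2} - 413 A$ ($D{\left(A \right)} = \left(A^{2} - 413 A\right) + 37 = 37 + A^{2} - 413 A$)
$\frac{D{\left(-69 \right)} + 2173}{K + 243} = \frac{\left(37 + \left(-69\right)^{2} - -28497\right) + 2173}{529 + 243} = \frac{\left(37 + 4761 + 28497\right) + 2173}{772} = \left(33295 + 2173\right) \frac{1}{772} = 35468 \cdot \frac{1}{772} = \frac{8867}{193}$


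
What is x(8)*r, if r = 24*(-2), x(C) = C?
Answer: -384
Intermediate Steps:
r = -48
x(8)*r = 8*(-48) = -384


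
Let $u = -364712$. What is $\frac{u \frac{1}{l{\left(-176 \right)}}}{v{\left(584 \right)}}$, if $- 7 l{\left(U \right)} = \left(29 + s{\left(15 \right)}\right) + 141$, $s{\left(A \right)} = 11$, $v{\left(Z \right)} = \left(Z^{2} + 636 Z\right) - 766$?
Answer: $\frac{1276492}{64410117} \approx 0.019818$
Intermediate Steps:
$v{\left(Z \right)} = -766 + Z^{2} + 636 Z$
$l{\left(U \right)} = - \frac{181}{7}$ ($l{\left(U \right)} = - \frac{\left(29 + 11\right) + 141}{7} = - \frac{40 + 141}{7} = \left(- \frac{1}{7}\right) 181 = - \frac{181}{7}$)
$\frac{u \frac{1}{l{\left(-176 \right)}}}{v{\left(584 \right)}} = \frac{\left(-364712\right) \frac{1}{- \frac{181}{7}}}{-766 + 584^{2} + 636 \cdot 584} = \frac{\left(-364712\right) \left(- \frac{7}{181}\right)}{-766 + 341056 + 371424} = \frac{2552984}{181 \cdot 711714} = \frac{2552984}{181} \cdot \frac{1}{711714} = \frac{1276492}{64410117}$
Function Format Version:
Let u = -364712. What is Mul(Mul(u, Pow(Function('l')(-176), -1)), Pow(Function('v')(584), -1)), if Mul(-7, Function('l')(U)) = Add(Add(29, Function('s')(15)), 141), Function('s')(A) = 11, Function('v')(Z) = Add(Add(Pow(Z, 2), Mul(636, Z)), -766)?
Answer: Rational(1276492, 64410117) ≈ 0.019818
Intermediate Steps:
Function('v')(Z) = Add(-766, Pow(Z, 2), Mul(636, Z))
Function('l')(U) = Rational(-181, 7) (Function('l')(U) = Mul(Rational(-1, 7), Add(Add(29, 11), 141)) = Mul(Rational(-1, 7), Add(40, 141)) = Mul(Rational(-1, 7), 181) = Rational(-181, 7))
Mul(Mul(u, Pow(Function('l')(-176), -1)), Pow(Function('v')(584), -1)) = Mul(Mul(-364712, Pow(Rational(-181, 7), -1)), Pow(Add(-766, Pow(584, 2), Mul(636, 584)), -1)) = Mul(Mul(-364712, Rational(-7, 181)), Pow(Add(-766, 341056, 371424), -1)) = Mul(Rational(2552984, 181), Pow(711714, -1)) = Mul(Rational(2552984, 181), Rational(1, 711714)) = Rational(1276492, 64410117)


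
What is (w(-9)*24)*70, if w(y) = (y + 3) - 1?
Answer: -11760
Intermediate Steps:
w(y) = 2 + y (w(y) = (3 + y) - 1 = 2 + y)
(w(-9)*24)*70 = ((2 - 9)*24)*70 = -7*24*70 = -168*70 = -11760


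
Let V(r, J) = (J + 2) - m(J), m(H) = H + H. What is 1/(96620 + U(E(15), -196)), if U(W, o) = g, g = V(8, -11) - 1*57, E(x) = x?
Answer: 1/96576 ≈ 1.0355e-5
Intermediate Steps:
m(H) = 2*H
V(r, J) = 2 - J (V(r, J) = (J + 2) - 2*J = (2 + J) - 2*J = 2 - J)
g = -44 (g = (2 - 1*(-11)) - 1*57 = (2 + 11) - 57 = 13 - 57 = -44)
U(W, o) = -44
1/(96620 + U(E(15), -196)) = 1/(96620 - 44) = 1/96576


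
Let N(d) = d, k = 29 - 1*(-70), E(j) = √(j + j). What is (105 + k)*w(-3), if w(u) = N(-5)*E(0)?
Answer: 0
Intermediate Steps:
E(j) = √2*√j (E(j) = √(2*j) = √2*√j)
k = 99 (k = 29 + 70 = 99)
w(u) = 0 (w(u) = -5*√2*√0 = -5*√2*0 = -5*0 = 0)
(105 + k)*w(-3) = (105 + 99)*0 = 204*0 = 0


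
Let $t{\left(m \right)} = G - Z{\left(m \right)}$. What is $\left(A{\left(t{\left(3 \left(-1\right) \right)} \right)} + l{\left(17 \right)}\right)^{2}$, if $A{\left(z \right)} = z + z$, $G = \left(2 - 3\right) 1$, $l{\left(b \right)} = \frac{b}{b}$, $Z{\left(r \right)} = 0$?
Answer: $1$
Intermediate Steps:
$l{\left(b \right)} = 1$
$G = -1$ ($G = \left(-1\right) 1 = -1$)
$t{\left(m \right)} = -1$ ($t{\left(m \right)} = -1 - 0 = -1 + 0 = -1$)
$A{\left(z \right)} = 2 z$
$\left(A{\left(t{\left(3 \left(-1\right) \right)} \right)} + l{\left(17 \right)}\right)^{2} = \left(2 \left(-1\right) + 1\right)^{2} = \left(-2 + 1\right)^{2} = \left(-1\right)^{2} = 1$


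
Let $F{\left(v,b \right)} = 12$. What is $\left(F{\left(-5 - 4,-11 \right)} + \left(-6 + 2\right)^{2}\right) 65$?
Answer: $1820$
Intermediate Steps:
$\left(F{\left(-5 - 4,-11 \right)} + \left(-6 + 2\right)^{2}\right) 65 = \left(12 + \left(-6 + 2\right)^{2}\right) 65 = \left(12 + \left(-4\right)^{2}\right) 65 = \left(12 + 16\right) 65 = 28 \cdot 65 = 1820$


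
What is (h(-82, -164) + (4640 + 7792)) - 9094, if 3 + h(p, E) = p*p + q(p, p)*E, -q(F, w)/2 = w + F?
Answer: -43733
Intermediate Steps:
q(F, w) = -2*F - 2*w (q(F, w) = -2*(w + F) = -2*(F + w) = -2*F - 2*w)
h(p, E) = -3 + p**2 - 4*E*p (h(p, E) = -3 + (p*p + (-2*p - 2*p)*E) = -3 + (p**2 + (-4*p)*E) = -3 + (p**2 - 4*E*p) = -3 + p**2 - 4*E*p)
(h(-82, -164) + (4640 + 7792)) - 9094 = ((-3 + (-82)**2 - 4*(-164)*(-82)) + (4640 + 7792)) - 9094 = ((-3 + 6724 - 53792) + 12432) - 9094 = (-47071 + 12432) - 9094 = -34639 - 9094 = -43733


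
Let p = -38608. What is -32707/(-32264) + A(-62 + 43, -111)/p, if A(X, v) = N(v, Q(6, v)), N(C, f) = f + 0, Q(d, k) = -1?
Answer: 157848015/155706064 ≈ 1.0138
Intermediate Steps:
N(C, f) = f
A(X, v) = -1
-32707/(-32264) + A(-62 + 43, -111)/p = -32707/(-32264) - 1/(-38608) = -32707*(-1/32264) - 1*(-1/38608) = 32707/32264 + 1/38608 = 157848015/155706064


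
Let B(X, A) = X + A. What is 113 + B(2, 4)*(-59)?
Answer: -241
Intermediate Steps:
B(X, A) = A + X
113 + B(2, 4)*(-59) = 113 + (4 + 2)*(-59) = 113 + 6*(-59) = 113 - 354 = -241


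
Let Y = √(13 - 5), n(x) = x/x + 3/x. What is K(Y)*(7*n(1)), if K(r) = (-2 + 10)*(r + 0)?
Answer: 448*√2 ≈ 633.57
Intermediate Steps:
n(x) = 1 + 3/x
Y = 2*√2 (Y = √8 = 2*√2 ≈ 2.8284)
K(r) = 8*r
K(Y)*(7*n(1)) = (8*(2*√2))*(7*((3 + 1)/1)) = (16*√2)*(7*(1*4)) = (16*√2)*(7*4) = (16*√2)*28 = 448*√2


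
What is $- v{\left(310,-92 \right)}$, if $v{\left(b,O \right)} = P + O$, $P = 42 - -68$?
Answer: $-18$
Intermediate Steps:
$P = 110$ ($P = 42 + 68 = 110$)
$v{\left(b,O \right)} = 110 + O$
$- v{\left(310,-92 \right)} = - (110 - 92) = \left(-1\right) 18 = -18$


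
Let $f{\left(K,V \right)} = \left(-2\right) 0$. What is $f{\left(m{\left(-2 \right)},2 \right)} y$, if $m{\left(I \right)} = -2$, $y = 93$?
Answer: $0$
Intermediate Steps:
$f{\left(K,V \right)} = 0$
$f{\left(m{\left(-2 \right)},2 \right)} y = 0 \cdot 93 = 0$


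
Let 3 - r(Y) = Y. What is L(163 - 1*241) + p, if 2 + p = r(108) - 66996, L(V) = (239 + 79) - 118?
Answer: -66903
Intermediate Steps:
r(Y) = 3 - Y
L(V) = 200 (L(V) = 318 - 118 = 200)
p = -67103 (p = -2 + ((3 - 1*108) - 66996) = -2 + ((3 - 108) - 66996) = -2 + (-105 - 66996) = -2 - 67101 = -67103)
L(163 - 1*241) + p = 200 - 67103 = -66903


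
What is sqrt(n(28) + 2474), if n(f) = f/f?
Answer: 15*sqrt(11) ≈ 49.749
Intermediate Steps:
n(f) = 1
sqrt(n(28) + 2474) = sqrt(1 + 2474) = sqrt(2475) = 15*sqrt(11)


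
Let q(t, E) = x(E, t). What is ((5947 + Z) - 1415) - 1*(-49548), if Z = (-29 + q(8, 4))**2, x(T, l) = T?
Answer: 54705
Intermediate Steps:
q(t, E) = E
Z = 625 (Z = (-29 + 4)**2 = (-25)**2 = 625)
((5947 + Z) - 1415) - 1*(-49548) = ((5947 + 625) - 1415) - 1*(-49548) = (6572 - 1415) + 49548 = 5157 + 49548 = 54705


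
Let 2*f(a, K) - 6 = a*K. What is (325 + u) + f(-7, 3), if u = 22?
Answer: 679/2 ≈ 339.50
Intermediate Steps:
f(a, K) = 3 + K*a/2 (f(a, K) = 3 + (a*K)/2 = 3 + (K*a)/2 = 3 + K*a/2)
(325 + u) + f(-7, 3) = (325 + 22) + (3 + (½)*3*(-7)) = 347 + (3 - 21/2) = 347 - 15/2 = 679/2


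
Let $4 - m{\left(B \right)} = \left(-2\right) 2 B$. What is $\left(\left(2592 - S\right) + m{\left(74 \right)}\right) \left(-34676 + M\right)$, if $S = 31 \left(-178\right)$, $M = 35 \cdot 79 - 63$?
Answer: $-268901340$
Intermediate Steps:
$M = 2702$ ($M = 2765 - 63 = 2702$)
$S = -5518$
$m{\left(B \right)} = 4 + 4 B$ ($m{\left(B \right)} = 4 - \left(-2\right) 2 B = 4 - - 4 B = 4 + 4 B$)
$\left(\left(2592 - S\right) + m{\left(74 \right)}\right) \left(-34676 + M\right) = \left(\left(2592 - -5518\right) + \left(4 + 4 \cdot 74\right)\right) \left(-34676 + 2702\right) = \left(\left(2592 + 5518\right) + \left(4 + 296\right)\right) \left(-31974\right) = \left(8110 + 300\right) \left(-31974\right) = 8410 \left(-31974\right) = -268901340$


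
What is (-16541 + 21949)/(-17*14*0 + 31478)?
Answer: 2704/15739 ≈ 0.17180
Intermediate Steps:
(-16541 + 21949)/(-17*14*0 + 31478) = 5408/(-238*0 + 31478) = 5408/(0 + 31478) = 5408/31478 = 5408*(1/31478) = 2704/15739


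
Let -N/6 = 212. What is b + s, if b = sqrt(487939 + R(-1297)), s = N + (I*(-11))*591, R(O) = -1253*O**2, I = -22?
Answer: 141750 + I*sqrt(2107319938) ≈ 1.4175e+5 + 45906.0*I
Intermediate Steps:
N = -1272 (N = -6*212 = -1272)
s = 141750 (s = -1272 - 22*(-11)*591 = -1272 + 242*591 = -1272 + 143022 = 141750)
b = I*sqrt(2107319938) (b = sqrt(487939 - 1253*(-1297)**2) = sqrt(487939 - 1253*1682209) = sqrt(487939 - 2107807877) = sqrt(-2107319938) = I*sqrt(2107319938) ≈ 45906.0*I)
b + s = I*sqrt(2107319938) + 141750 = 141750 + I*sqrt(2107319938)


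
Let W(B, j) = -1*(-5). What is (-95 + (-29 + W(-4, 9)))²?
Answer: 14161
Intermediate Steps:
W(B, j) = 5
(-95 + (-29 + W(-4, 9)))² = (-95 + (-29 + 5))² = (-95 - 24)² = (-119)² = 14161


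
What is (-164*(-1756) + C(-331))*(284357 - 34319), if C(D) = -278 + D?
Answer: 71854670250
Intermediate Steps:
(-164*(-1756) + C(-331))*(284357 - 34319) = (-164*(-1756) + (-278 - 331))*(284357 - 34319) = (287984 - 609)*250038 = 287375*250038 = 71854670250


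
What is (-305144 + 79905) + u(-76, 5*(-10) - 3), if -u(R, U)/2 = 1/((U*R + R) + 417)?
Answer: -984069193/4369 ≈ -2.2524e+5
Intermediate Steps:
u(R, U) = -2/(417 + R + R*U) (u(R, U) = -2/((U*R + R) + 417) = -2/((R*U + R) + 417) = -2/((R + R*U) + 417) = -2/(417 + R + R*U))
(-305144 + 79905) + u(-76, 5*(-10) - 3) = (-305144 + 79905) - 2/(417 - 76 - 76*(5*(-10) - 3)) = -225239 - 2/(417 - 76 - 76*(-50 - 3)) = -225239 - 2/(417 - 76 - 76*(-53)) = -225239 - 2/(417 - 76 + 4028) = -225239 - 2/4369 = -984069193/4369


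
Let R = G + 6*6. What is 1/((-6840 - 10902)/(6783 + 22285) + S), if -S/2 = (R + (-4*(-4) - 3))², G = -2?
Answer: -14534/64220083 ≈ -0.00022632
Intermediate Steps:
R = 34 (R = -2 + 6*6 = -2 + 36 = 34)
S = -4418 (S = -2*(34 + (-4*(-4) - 3))² = -2*(34 + (16 - 3))² = -2*(34 + 13)² = -2*47² = -2*2209 = -4418)
1/((-6840 - 10902)/(6783 + 22285) + S) = 1/((-6840 - 10902)/(6783 + 22285) - 4418) = 1/(-17742/29068 - 4418) = 1/(-17742*1/29068 - 4418) = 1/(-8871/14534 - 4418) = 1/(-64220083/14534) = -14534/64220083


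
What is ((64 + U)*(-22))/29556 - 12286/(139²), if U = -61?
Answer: -60733367/95175246 ≈ -0.63812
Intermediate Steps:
((64 + U)*(-22))/29556 - 12286/(139²) = ((64 - 61)*(-22))/29556 - 12286/(139²) = (3*(-22))*(1/29556) - 12286/19321 = -66*1/29556 - 12286*1/19321 = -11/4926 - 12286/19321 = -60733367/95175246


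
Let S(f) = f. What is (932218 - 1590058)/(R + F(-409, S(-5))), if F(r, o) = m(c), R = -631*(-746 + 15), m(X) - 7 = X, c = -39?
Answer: -219280/153743 ≈ -1.4263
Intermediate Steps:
m(X) = 7 + X
R = 461261 (R = -631*(-731) = 461261)
F(r, o) = -32 (F(r, o) = 7 - 39 = -32)
(932218 - 1590058)/(R + F(-409, S(-5))) = (932218 - 1590058)/(461261 - 32) = -657840/461229 = -657840*1/461229 = -219280/153743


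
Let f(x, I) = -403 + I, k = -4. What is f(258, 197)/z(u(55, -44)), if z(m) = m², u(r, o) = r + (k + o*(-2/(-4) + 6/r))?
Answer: -5150/14641 ≈ -0.35175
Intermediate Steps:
u(r, o) = -4 + r + o*(½ + 6/r) (u(r, o) = r + (-4 + o*(-2/(-4) + 6/r)) = r + (-4 + o*(-2*(-¼) + 6/r)) = r + (-4 + o*(½ + 6/r)) = -4 + r + o*(½ + 6/r))
f(258, 197)/z(u(55, -44)) = (-403 + 197)/((-4 + 55 + (½)*(-44) + 6*(-44)/55)²) = -206/(-4 + 55 - 22 + 6*(-44)*(1/55))² = -206/(-4 + 55 - 22 - 24/5)² = -206/((121/5)²) = -206/14641/25 = -206*25/14641 = -5150/14641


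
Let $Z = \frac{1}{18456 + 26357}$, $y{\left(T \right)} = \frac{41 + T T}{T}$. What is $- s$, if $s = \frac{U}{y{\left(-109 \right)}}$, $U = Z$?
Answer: $\frac{109}{534260586} \approx 2.0402 \cdot 10^{-7}$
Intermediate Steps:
$y{\left(T \right)} = \frac{41 + T^{2}}{T}$
$Z = \frac{1}{44813} \approx 2.2315 \cdot 10^{-5}$
$U = \frac{1}{44813} \approx 2.2315 \cdot 10^{-5}$
$s = - \frac{109}{534260586}$ ($s = \frac{1}{44813 \left(-109 + \frac{41}{-109}\right)} = \frac{1}{44813 \left(-109 + 41 \left(- \frac{1}{109}\right)\right)} = \frac{1}{44813 \left(-109 - \frac{41}{109}\right)} = \frac{1}{44813 \left(- \frac{11922}{109}\right)} = \frac{1}{44813} \left(- \frac{109}{11922}\right) = - \frac{109}{534260586} \approx -2.0402 \cdot 10^{-7}$)
$- s = \left(-1\right) \left(- \frac{109}{534260586}\right) = \frac{109}{534260586}$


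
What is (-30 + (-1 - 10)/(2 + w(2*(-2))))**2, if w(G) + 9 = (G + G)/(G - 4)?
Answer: 28561/36 ≈ 793.36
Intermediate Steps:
w(G) = -9 + 2*G/(-4 + G) (w(G) = -9 + (G + G)/(G - 4) = -9 + (2*G)/(-4 + G) = -9 + 2*G/(-4 + G))
(-30 + (-1 - 10)/(2 + w(2*(-2))))**2 = (-30 + (-1 - 10)/(2 + (36 - 14*(-2))/(-4 + 2*(-2))))**2 = (-30 - 11/(2 + (36 - 7*(-4))/(-4 - 4)))**2 = (-30 - 11/(2 + (36 + 28)/(-8)))**2 = (-30 - 11/(2 - 1/8*64))**2 = (-30 - 11/(2 - 8))**2 = (-30 - 11/(-6))**2 = (-30 - 11*(-1/6))**2 = (-30 + 11/6)**2 = (-169/6)**2 = 28561/36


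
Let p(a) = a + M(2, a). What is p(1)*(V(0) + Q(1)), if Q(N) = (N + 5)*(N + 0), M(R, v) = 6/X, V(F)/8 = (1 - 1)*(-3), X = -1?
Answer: -30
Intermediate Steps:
V(F) = 0 (V(F) = 8*((1 - 1)*(-3)) = 8*(0*(-3)) = 8*0 = 0)
M(R, v) = -6 (M(R, v) = 6/(-1) = 6*(-1) = -6)
Q(N) = N*(5 + N) (Q(N) = (5 + N)*N = N*(5 + N))
p(a) = -6 + a (p(a) = a - 6 = -6 + a)
p(1)*(V(0) + Q(1)) = (-6 + 1)*(0 + 1*(5 + 1)) = -5*(0 + 1*6) = -5*(0 + 6) = -5*6 = -30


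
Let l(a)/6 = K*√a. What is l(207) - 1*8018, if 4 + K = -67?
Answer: -8018 - 1278*√23 ≈ -14147.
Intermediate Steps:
K = -71 (K = -4 - 67 = -71)
l(a) = -426*√a (l(a) = 6*(-71*√a) = -426*√a)
l(207) - 1*8018 = -1278*√23 - 1*8018 = -1278*√23 - 8018 = -8018 - 1278*√23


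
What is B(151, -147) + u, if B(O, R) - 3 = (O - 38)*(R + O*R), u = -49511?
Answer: -2574380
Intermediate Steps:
B(O, R) = 3 + (-38 + O)*(R + O*R) (B(O, R) = 3 + (O - 38)*(R + O*R) = 3 + (-38 + O)*(R + O*R))
B(151, -147) + u = (3 - 38*(-147) - 147*151**2 - 37*151*(-147)) - 49511 = (3 + 5586 - 147*22801 + 821289) - 49511 = (3 + 5586 - 3351747 + 821289) - 49511 = -2524869 - 49511 = -2574380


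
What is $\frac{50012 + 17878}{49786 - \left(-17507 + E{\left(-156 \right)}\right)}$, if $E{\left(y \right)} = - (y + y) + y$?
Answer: $\frac{22630}{22379} \approx 1.0112$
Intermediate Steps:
$E{\left(y \right)} = - y$ ($E{\left(y \right)} = - 2 y + y = - y$)
$\frac{50012 + 17878}{49786 - \left(-17507 + E{\left(-156 \right)}\right)} = \frac{50012 + 17878}{49786 + \left(17507 - \left(-1\right) \left(-156\right)\right)} = \frac{67890}{49786 + \left(17507 - 156\right)} = \frac{67890}{49786 + 17351} = \frac{67890}{67137} = 67890 \cdot \frac{1}{67137} = \frac{22630}{22379}$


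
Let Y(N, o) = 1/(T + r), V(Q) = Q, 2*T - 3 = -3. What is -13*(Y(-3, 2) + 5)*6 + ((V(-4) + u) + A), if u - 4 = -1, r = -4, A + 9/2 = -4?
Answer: -380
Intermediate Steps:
A = -17/2 (A = -9/2 - 4 = -17/2 ≈ -8.5000)
T = 0 (T = 3/2 + (1/2)*(-3) = 3/2 - 3/2 = 0)
Y(N, o) = -1/4 (Y(N, o) = 1/(0 - 4) = 1/(-4) = -1/4)
u = 3 (u = 4 - 1 = 3)
-13*(Y(-3, 2) + 5)*6 + ((V(-4) + u) + A) = -13*(-1/4 + 5)*6 + ((-4 + 3) - 17/2) = -247*6/4 + (-1 - 17/2) = -13*57/2 - 19/2 = -741/2 - 19/2 = -380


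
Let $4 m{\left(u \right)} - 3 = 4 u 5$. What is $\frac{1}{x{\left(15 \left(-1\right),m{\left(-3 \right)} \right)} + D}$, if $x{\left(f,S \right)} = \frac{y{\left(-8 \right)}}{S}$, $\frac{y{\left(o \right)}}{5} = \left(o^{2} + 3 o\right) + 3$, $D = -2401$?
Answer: $- \frac{57}{137717} \approx -0.00041389$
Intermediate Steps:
$y{\left(o \right)} = 15 + 5 o^{2} + 15 o$ ($y{\left(o \right)} = 5 \left(\left(o^{2} + 3 o\right) + 3\right) = 5 \left(3 + o^{2} + 3 o\right) = 15 + 5 o^{2} + 15 o$)
$m{\left(u \right)} = \frac{3}{4} + 5 u$ ($m{\left(u \right)} = \frac{3}{4} + \frac{4 u 5}{4} = \frac{3}{4} + \frac{20 u}{4} = \frac{3}{4} + 5 u$)
$x{\left(f,S \right)} = \frac{215}{S}$ ($x{\left(f,S \right)} = \frac{15 + 5 \left(-8\right)^{2} + 15 \left(-8\right)}{S} = \frac{15 + 5 \cdot 64 - 120}{S} = \frac{15 + 320 - 120}{S} = \frac{215}{S}$)
$\frac{1}{x{\left(15 \left(-1\right),m{\left(-3 \right)} \right)} + D} = \frac{1}{\frac{215}{\frac{3}{4} + 5 \left(-3\right)} - 2401} = \frac{1}{\frac{215}{\frac{3}{4} - 15} - 2401} = \frac{1}{\frac{215}{- \frac{57}{4}} - 2401} = \frac{1}{215 \left(- \frac{4}{57}\right) - 2401} = \frac{1}{- \frac{860}{57} - 2401} = \frac{1}{- \frac{137717}{57}} = - \frac{57}{137717}$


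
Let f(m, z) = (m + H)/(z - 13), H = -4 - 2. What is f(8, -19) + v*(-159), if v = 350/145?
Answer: -178109/464 ≈ -383.86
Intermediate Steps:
v = 70/29 (v = 350*(1/145) = 70/29 ≈ 2.4138)
H = -6
f(m, z) = (-6 + m)/(-13 + z) (f(m, z) = (m - 6)/(z - 13) = (-6 + m)/(-13 + z))
f(8, -19) + v*(-159) = (-6 + 8)/(-13 - 19) + (70/29)*(-159) = 2/(-32) - 11130/29 = -1/32*2 - 11130/29 = -1/16 - 11130/29 = -178109/464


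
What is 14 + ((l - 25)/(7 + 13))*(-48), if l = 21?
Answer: 118/5 ≈ 23.600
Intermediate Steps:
14 + ((l - 25)/(7 + 13))*(-48) = 14 + ((21 - 25)/(7 + 13))*(-48) = 14 - 4/20*(-48) = 14 - 4*1/20*(-48) = 14 - ⅕*(-48) = 14 + 48/5 = 118/5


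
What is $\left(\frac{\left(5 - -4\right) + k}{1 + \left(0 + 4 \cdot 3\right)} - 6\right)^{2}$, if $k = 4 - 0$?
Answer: $25$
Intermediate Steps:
$k = 4$ ($k = 4 + 0 = 4$)
$\left(\frac{\left(5 - -4\right) + k}{1 + \left(0 + 4 \cdot 3\right)} - 6\right)^{2} = \left(\frac{\left(5 - -4\right) + 4}{1 + \left(0 + 4 \cdot 3\right)} - 6\right)^{2} = \left(\frac{\left(5 + 4\right) + 4}{1 + \left(0 + 12\right)} - 6\right)^{2} = \left(\frac{9 + 4}{1 + 12} - 6\right)^{2} = \left(\frac{13}{13} - 6\right)^{2} = \left(13 \cdot \frac{1}{13} - 6\right)^{2} = \left(1 - 6\right)^{2} = \left(-5\right)^{2} = 25$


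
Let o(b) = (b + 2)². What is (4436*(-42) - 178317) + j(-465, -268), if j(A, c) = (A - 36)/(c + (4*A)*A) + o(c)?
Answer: -254092000237/864632 ≈ -2.9387e+5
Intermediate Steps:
o(b) = (2 + b)²
j(A, c) = (2 + c)² + (-36 + A)/(c + 4*A²) (j(A, c) = (A - 36)/(c + (4*A)*A) + (2 + c)² = (-36 + A)/(c + 4*A²) + (2 + c)² = (2 + c)² + (-36 + A)/(c + 4*A²))
(4436*(-42) - 178317) + j(-465, -268) = (4436*(-42) - 178317) + (-36 - 465 - 268*(2 - 268)² + 4*(-465)²*(2 - 268)²)/(-268 + 4*(-465)²) = (-186312 - 178317) + (-36 - 465 - 268*(-266)² + 4*216225*(-266)²)/(-268 + 4*216225) = -364629 + (-36 - 465 - 268*70756 + 4*216225*70756)/(-268 + 864900) = -364629 + (-36 - 465 - 18962608 + 61196864400)/864632 = -364629 + (1/864632)*61177901291 = -364629 + 61177901291/864632 = -254092000237/864632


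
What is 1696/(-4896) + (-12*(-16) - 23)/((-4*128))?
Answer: -52993/78336 ≈ -0.67648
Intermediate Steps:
1696/(-4896) + (-12*(-16) - 23)/((-4*128)) = 1696*(-1/4896) + (192 - 23)/(-512) = -53/153 + 169*(-1/512) = -53/153 - 169/512 = -52993/78336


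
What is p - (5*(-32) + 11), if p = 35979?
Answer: 36128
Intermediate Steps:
p - (5*(-32) + 11) = 35979 - (5*(-32) + 11) = 35979 - (-160 + 11) = 35979 - 1*(-149) = 35979 + 149 = 36128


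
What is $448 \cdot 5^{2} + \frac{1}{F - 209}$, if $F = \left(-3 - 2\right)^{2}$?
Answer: $\frac{2060799}{184} \approx 11200.0$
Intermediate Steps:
$F = 25$ ($F = \left(-3 - 2\right)^{2} = \left(-5\right)^{2} = 25$)
$448 \cdot 5^{2} + \frac{1}{F - 209} = 448 \cdot 5^{2} + \frac{1}{25 - 209} = 448 \cdot 25 + \frac{1}{-184} = 11200 - \frac{1}{184} = \frac{2060799}{184}$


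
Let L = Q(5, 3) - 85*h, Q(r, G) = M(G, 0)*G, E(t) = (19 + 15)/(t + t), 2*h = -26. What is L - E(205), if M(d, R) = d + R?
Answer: 228353/205 ≈ 1113.9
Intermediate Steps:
h = -13 (h = (½)*(-26) = -13)
E(t) = 17/t (E(t) = 34/((2*t)) = 34*(1/(2*t)) = 17/t)
M(d, R) = R + d
Q(r, G) = G² (Q(r, G) = (0 + G)*G = G*G = G²)
L = 1114 (L = 3² - 85*(-13) = 9 + 1105 = 1114)
L - E(205) = 1114 - 17/205 = 228353/205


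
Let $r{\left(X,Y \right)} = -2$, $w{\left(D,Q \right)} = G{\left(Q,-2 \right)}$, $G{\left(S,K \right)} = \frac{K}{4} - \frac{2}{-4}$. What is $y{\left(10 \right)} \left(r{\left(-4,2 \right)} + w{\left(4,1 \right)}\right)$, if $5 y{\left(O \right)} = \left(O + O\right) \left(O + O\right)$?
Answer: $-160$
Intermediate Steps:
$G{\left(S,K \right)} = \frac{1}{2} + \frac{K}{4}$ ($G{\left(S,K \right)} = K \frac{1}{4} - - \frac{1}{2} = \frac{K}{4} + \frac{1}{2} = \frac{1}{2} + \frac{K}{4}$)
$w{\left(D,Q \right)} = 0$ ($w{\left(D,Q \right)} = \frac{1}{2} + \frac{1}{4} \left(-2\right) = \frac{1}{2} - \frac{1}{2} = 0$)
$y{\left(O \right)} = \frac{4 O^{2}}{5}$ ($y{\left(O \right)} = \frac{\left(O + O\right) \left(O + O\right)}{5} = \frac{2 O 2 O}{5} = \frac{4 O^{2}}{5}$)
$y{\left(10 \right)} \left(r{\left(-4,2 \right)} + w{\left(4,1 \right)}\right) = \frac{4 \cdot 10^{2}}{5} \left(-2 + 0\right) = \frac{4}{5} \cdot 100 \left(-2\right) = 80 \left(-2\right) = -160$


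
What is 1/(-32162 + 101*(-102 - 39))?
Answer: -1/46403 ≈ -2.1550e-5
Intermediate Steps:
1/(-32162 + 101*(-102 - 39)) = 1/(-32162 + 101*(-141)) = 1/(-32162 - 14241) = 1/(-46403) = -1/46403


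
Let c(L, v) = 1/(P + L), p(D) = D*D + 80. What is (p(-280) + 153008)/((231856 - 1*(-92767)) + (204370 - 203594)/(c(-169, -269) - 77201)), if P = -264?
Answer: 3869094367296/5425754172587 ≈ 0.71310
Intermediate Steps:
p(D) = 80 + D² (p(D) = D² + 80 = 80 + D²)
c(L, v) = 1/(-264 + L)
(p(-280) + 153008)/((231856 - 1*(-92767)) + (204370 - 203594)/(c(-169, -269) - 77201)) = ((80 + (-280)²) + 153008)/((231856 - 1*(-92767)) + (204370 - 203594)/(1/(-264 - 169) - 77201)) = ((80 + 78400) + 153008)/((231856 + 92767) + 776/(1/(-433) - 77201)) = (78480 + 153008)/(324623 + 776/(-1/433 - 77201)) = 231488/(324623 + 776/(-33428034/433)) = 231488/(324623 + 776*(-433/33428034)) = 231488/(324623 - 168004/16714017) = 231488/(5425754172587/16714017) = 231488*(16714017/5425754172587) = 3869094367296/5425754172587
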